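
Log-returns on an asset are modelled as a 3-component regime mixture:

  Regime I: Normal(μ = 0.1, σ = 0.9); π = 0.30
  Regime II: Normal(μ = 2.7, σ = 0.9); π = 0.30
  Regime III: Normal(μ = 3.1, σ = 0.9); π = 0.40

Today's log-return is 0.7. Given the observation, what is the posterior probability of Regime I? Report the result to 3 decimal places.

0.867

The responsibility of component k is π_k f_k(x) divided by Σ_j π_j f_j(x).
Evaluate each component's likelihood at the observed value:
  f_I = (1/(0.9·√(2π)))·exp(−(0.7−0.1)²/(2·0.9²)) = 0.443269·exp(-0.22222) = 0.354942
  f_II = (1/(0.9·√(2π)))·exp(−(0.7−2.7)²/(2·0.9²)) = 0.443269·exp(-2.46914) = 0.0375263
  f_III = (1/(0.9·√(2π)))·exp(−(0.7−3.1)²/(2·0.9²)) = 0.443269·exp(-3.55556) = 0.0126622
Unnormalised posteriors:
  π_I·f_I = 0.30 × 0.354942 = 0.106483
  π_II·f_II = 0.30 × 0.0375263 = 0.0112579
  π_III·f_III = 0.40 × 0.0126622 = 0.00506488
Denominator: 0.106483 + 0.0112579 + 0.00506488 = 0.122805
Responsibility of Regime I: 0.106483 / 0.122805 ≈ 0.867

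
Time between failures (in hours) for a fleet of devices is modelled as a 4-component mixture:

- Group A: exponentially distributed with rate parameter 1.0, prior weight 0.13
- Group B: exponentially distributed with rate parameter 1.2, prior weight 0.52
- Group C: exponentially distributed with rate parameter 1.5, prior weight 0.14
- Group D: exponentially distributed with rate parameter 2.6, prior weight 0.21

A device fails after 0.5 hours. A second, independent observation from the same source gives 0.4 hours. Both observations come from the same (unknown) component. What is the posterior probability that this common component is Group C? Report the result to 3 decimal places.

0.155

Apply Bayes' rule: the posterior for each component is proportional to its prior times its likelihood at x.
Since both observations come from the same component, the likelihood for component k is f_k(x₁)·f_k(x₂).
  L_A = [1.0·e^(−1.0·0.5) = 1.0·e^(−0.5000) = 0.606531] × [0.67032] = 0.40657
  L_B = [1.2·e^(−1.2·0.5) = 1.2·e^(−0.6000) = 0.658574] × [0.74254] = 0.489018
  L_C = [1.5·e^(−1.5·0.5) = 1.5·e^(−0.7500) = 0.70855] × [0.823217] = 0.583291
  L_D = [2.6·e^(−2.6·0.5) = 2.6·e^(−1.3000) = 0.708583] × [0.918982] = 0.651175
Prior × likelihood for each component:
  P(Z=A)·L_A = 0.13 × 0.40657 = 0.0528541
  P(Z=B)·L_B = 0.52 × 0.489018 = 0.254289
  P(Z=C)·L_C = 0.14 × 0.583291 = 0.0816607
  P(Z=D)·L_D = 0.21 × 0.651175 = 0.136747
Denominator: 0.0528541 + 0.254289 + 0.0816607 + 0.136747 = 0.525551
Responsibility of Group C: 0.0816607 / 0.525551 ≈ 0.155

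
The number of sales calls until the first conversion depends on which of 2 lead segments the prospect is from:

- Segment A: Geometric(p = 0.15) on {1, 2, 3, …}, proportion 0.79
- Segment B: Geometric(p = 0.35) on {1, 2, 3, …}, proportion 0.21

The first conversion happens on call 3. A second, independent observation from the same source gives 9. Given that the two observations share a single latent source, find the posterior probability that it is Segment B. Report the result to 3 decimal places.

The responsibility of component k is π_k f_k(x) divided by Σ_j π_j f_j(x).
Since both observations come from the same component, the likelihood for component k is f_k(x₁)·f_k(x₂).
  L_A = [0.15·(1−0.15)^2 = 0.15·0.7225 = 0.108375] × [0.0408736] = 0.00442967
  L_B = [0.35·(1−0.35)^2 = 0.35·0.4225 = 0.147875] × [0.0111526] = 0.00164919
Prior × likelihood for each component:
  π_A·L_A = 0.79 × 0.00442967 = 0.00349944
  π_B·L_B = 0.21 × 0.00164919 = 0.000346329
Denominator: 0.00349944 + 0.000346329 = 0.00384577
P(Segment B | x) ≈ 0.090

0.090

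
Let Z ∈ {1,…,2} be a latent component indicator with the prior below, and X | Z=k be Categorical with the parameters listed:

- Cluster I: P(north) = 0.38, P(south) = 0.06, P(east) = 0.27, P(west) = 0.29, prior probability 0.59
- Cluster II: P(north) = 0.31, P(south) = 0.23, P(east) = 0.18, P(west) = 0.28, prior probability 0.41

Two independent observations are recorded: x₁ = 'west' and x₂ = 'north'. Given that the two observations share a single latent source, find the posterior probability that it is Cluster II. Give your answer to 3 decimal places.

P(component k | x) = π_k·f_k(x) / marginal(x), where marginal(x) = Σ_j π_j·f_j(x).
Since both observations come from the same component, the likelihood for component k is f_k(x₁)·f_k(x₂).
  L_I = [0.29] × [0.38] = 0.1102
  L_II = [0.28] × [0.31] = 0.0868
Unnormalised posteriors:
  π_I·L_I = 0.59 × 0.1102 = 0.065018
  π_II·L_II = 0.41 × 0.0868 = 0.035588
Sum: 0.065018 + 0.035588 = 0.100606
P(Cluster II | x) ≈ 0.354

0.354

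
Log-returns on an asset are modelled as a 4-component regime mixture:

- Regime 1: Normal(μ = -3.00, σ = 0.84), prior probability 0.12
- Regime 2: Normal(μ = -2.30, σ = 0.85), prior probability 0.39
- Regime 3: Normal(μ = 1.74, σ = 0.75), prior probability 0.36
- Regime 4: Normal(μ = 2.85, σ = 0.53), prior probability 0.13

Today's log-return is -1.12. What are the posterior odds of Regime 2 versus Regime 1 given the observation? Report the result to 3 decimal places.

Only the two components matter; the odds are (P(Z=i) f_i(x)) / (P(Z=j) f_j(x)).
Component likelihoods at x = -1.12:
  f_1 = (1/(0.84·√(2π)))·exp(−(-1.12−-3.00)²/(2·0.84²)) = 0.474931·exp(-2.50454) = 0.0388083
  f_2 = (1/(0.85·√(2π)))·exp(−(-1.12−-2.30)²/(2·0.85²)) = 0.469344·exp(-0.96360) = 0.179063
  f_3 = (1/(0.75·√(2π)))·exp(−(-1.12−1.74)²/(2·0.75²)) = 0.531923·exp(-7.27076) = 0.000369998
  f_4 = (1/(0.53·√(2π)))·exp(−(-1.12−2.85)²/(2·0.53²)) = 0.752721·exp(-28.05429) = 4.92959e-13
Odds = (0.39/0.12) × (0.179063/0.0388083) = 3.25 × 4.61403 ≈ 14.996

14.996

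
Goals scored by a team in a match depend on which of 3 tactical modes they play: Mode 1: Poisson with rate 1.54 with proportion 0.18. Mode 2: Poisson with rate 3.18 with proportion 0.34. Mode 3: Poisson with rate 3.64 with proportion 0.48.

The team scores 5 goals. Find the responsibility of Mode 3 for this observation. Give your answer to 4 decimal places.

Apply Bayes' rule: the posterior for each component is proportional to its prior times its likelihood at x.
Component likelihoods at x = 5 goals:
  L_1 = 0.0154742
  L_2 = 0.112693
  L_3 = 0.139796
Weight by the priors:
  w_1·L_1 = 0.18 × 0.0154742 = 0.00278536
  w_2·L_2 = 0.34 × 0.112693 = 0.0383157
  w_3·L_3 = 0.48 × 0.139796 = 0.0671019
Denominator: 0.00278536 + 0.0383157 + 0.0671019 = 0.108203
Responsibility of Mode 3: 0.0671019 / 0.108203 ≈ 0.6201

0.6201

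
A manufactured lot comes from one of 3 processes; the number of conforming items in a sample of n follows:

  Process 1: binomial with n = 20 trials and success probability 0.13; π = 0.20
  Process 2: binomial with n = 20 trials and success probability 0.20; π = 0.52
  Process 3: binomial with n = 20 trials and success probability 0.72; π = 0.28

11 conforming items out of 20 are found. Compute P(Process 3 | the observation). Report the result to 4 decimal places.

Posterior ∝ prior × likelihood, so P(k | x) ∝ π_k f_k(x); normalise over all components.
Binomial probabilities:
  p_1 = 8.5952e-06
  p_2 = 0.000461685
  p_3 = 0.0478945
Unnormalised posteriors:
  π_1·p_1 = 0.20 × 8.5952e-06 = 1.71904e-06
  π_2·p_2 = 0.52 × 0.000461685 = 0.000240076
  π_3·p_3 = 0.28 × 0.0478945 = 0.0134105
Normaliser: 1.71904e-06 + 0.000240076 + 0.0134105 = 0.0136523
So the posterior for Process 3 is 0.0134105 / 0.0136523 ≈ 0.9823.

0.9823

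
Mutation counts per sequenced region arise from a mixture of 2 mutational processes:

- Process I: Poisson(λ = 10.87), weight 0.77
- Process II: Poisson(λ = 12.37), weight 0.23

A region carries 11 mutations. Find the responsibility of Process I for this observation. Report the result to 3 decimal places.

0.784

Posterior ∝ prior × likelihood, so P(k | x) ∝ w_k f_k(x); normalise over all components.
Poisson probabilities:
  p_I = 0.119286
  p_II = 0.110329
Unnormalised posteriors:
  w_I·p_I = 0.77 × 0.119286 = 0.09185
  w_II·p_II = 0.23 × 0.110329 = 0.0253756
Sum: 0.09185 + 0.0253756 = 0.117226
So the posterior for Process I is 0.09185 / 0.117226 ≈ 0.784.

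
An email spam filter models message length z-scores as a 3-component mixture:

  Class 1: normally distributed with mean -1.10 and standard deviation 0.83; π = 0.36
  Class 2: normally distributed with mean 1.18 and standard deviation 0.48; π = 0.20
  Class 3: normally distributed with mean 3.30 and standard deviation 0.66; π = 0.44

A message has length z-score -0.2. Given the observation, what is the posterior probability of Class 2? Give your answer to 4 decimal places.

0.0270

P(component k | x) = π_k·f_k(x) / marginal(x), where marginal(x) = Σ_j π_j·f_j(x).
Normal densities:
  f_1 = (1/(0.83·√(2π)))·exp(−(-0.2−-1.10)²/(2·0.83²)) = 0.480653·exp(-0.58789) = 0.267001
  f_2 = (1/(0.48·√(2π)))·exp(−(-0.2−1.18)²/(2·0.48²)) = 0.831130·exp(-4.13281) = 0.0133294
  f_3 = (1/(0.66·√(2π)))·exp(−(-0.2−3.30)²/(2·0.66²)) = 0.604458·exp(-14.06107) = 4.7285e-07
Multiply by the mixture weights:
  π_1·f_1 = 0.36 × 0.267001 = 0.0961204
  π_2·f_2 = 0.20 × 0.0133294 = 0.00266588
  π_3·f_3 = 0.44 × 4.7285e-07 = 2.08054e-07
Evidence: 0.0961204 + 0.00266588 + 2.08054e-07 = 0.0987865
P(Class 2 | x) ≈ 0.0270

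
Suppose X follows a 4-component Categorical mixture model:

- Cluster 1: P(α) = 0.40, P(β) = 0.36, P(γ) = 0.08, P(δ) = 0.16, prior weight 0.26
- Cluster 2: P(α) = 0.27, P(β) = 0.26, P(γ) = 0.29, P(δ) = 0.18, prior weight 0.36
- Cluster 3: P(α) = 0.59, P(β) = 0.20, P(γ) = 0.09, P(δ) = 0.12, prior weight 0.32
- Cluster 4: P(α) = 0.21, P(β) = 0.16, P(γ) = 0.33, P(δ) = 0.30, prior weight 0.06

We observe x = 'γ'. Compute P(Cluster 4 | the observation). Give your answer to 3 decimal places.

0.114

By Bayes' theorem, P(k | x) = π_k f_k(x) / Σ_j π_j f_j(x).
Evaluate each component's likelihood at the observed value:
  f_1 = P(γ | comp) = 0.08
  f_2 = P(γ | comp) = 0.29
  f_3 = P(γ | comp) = 0.09
  f_4 = P(γ | comp) = 0.33
Weight by the priors:
  π_1·f_1 = 0.26 × 0.08 = 0.0208
  π_2·f_2 = 0.36 × 0.29 = 0.1044
  π_3·f_3 = 0.32 × 0.09 = 0.0288
  π_4·f_4 = 0.06 × 0.33 = 0.0198
Evidence: 0.0208 + 0.1044 + 0.0288 + 0.0198 = 0.1738
P(Cluster 4 | x) ≈ 0.114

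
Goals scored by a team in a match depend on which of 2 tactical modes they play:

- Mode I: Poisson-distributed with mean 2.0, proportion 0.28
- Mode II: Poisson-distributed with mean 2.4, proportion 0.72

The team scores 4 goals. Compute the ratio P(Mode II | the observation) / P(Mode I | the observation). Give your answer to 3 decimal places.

3.574

Since P(k|x) ∝ w_k f_k(x), the posterior odds are w_i f_i(x) / (w_j f_j(x)).
Poisson probabilities:
  f_I = e^(−2.0)·2.0^4/4! = 0.0902235
  f_II = e^(−2.4)·2.4^4/4! = 0.125408
Posterior odds = (w_II·f_II) / (w_I·f_I) = (0.72·0.125408) / (0.28·0.0902235) = 0.0902941 / 0.0252626 ≈ 3.574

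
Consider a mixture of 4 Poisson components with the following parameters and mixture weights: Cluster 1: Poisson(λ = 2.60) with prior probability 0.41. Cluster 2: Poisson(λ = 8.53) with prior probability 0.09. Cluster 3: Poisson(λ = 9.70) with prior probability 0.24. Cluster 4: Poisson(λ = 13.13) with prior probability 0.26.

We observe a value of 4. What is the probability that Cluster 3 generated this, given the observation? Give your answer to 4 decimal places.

0.0798

P(component k | x) = π_k·f_k(x) / marginal(x), where marginal(x) = Σ_j π_j·f_j(x).
Evaluate each component's likelihood at the observed value:
  f_1 = e^(−2.60)·2.60^4/4! = 0.141422
  f_2 = e^(−8.53)·8.53^4/4! = 0.0435565
  f_3 = e^(−9.70)·9.70^4/4! = 0.0226058
  f_4 = e^(−13.13)·13.13^4/4! = 0.00245788
Unnormalised posteriors:
  π_1·f_1 = 0.41 × 0.141422 = 0.057983
  π_2·f_2 = 0.09 × 0.0435565 = 0.00392008
  π_3·f_3 = 0.24 × 0.0226058 = 0.00542538
  π_4·f_4 = 0.26 × 0.00245788 = 0.000639049
Sum: 0.057983 + 0.00392008 + 0.00542538 + 0.000639049 = 0.0679675
So the posterior for Cluster 3 is 0.00542538 / 0.0679675 ≈ 0.0798.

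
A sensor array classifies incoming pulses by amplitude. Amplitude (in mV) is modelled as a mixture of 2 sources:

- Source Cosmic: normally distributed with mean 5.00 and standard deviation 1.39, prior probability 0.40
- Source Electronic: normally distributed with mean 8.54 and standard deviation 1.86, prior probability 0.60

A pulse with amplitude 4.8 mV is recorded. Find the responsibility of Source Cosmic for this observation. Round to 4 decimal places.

0.8696

The responsibility of component k is π_k f_k(x) divided by Σ_j π_j f_j(x).
Evaluate each component's likelihood at the observed value:
  f_Cosmic = 0.284053
  f_Electronic = 0.0284082
Multiply by the mixture weights:
  π_Cosmic·f_Cosmic = 0.40 × 0.284053 = 0.113621
  π_Electronic·f_Electronic = 0.60 × 0.0284082 = 0.0170449
Marginal: 0.113621 + 0.0170449 = 0.130666
So the posterior for Source Cosmic is 0.113621 / 0.130666 ≈ 0.8696.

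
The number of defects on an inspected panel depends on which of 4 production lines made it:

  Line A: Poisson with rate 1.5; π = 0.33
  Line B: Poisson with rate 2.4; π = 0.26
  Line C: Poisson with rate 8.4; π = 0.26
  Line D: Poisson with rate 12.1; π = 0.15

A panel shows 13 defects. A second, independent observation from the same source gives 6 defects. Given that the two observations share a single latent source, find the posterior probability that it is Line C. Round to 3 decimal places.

0.734

Posterior ∝ prior × likelihood, so P(k | x) ∝ π_k f_k(x); normalise over all components.
Since both observations come from the same component, the likelihood for component k is f_k(x₁)·f_k(x₂).
  f_A = [e^(−1.5)·1.5^13/13! = 6.97372e-09] × [0.00352999] = 2.46171e-11
  f_B = [e^(−2.4)·2.4^13/13! = 1.27691e-06] × [0.0240784] = 3.07459e-08
  f_C = [e^(−8.4)·8.4^13/13! = 0.0374349] × [0.109716] = 0.0041072
  f_D = [e^(−12.1)·12.1^13/13! = 0.106406] × [0.0242335] = 0.00257859
Prior × likelihood for each component:
  π_A·f_A = 0.33 × 2.46171e-11 = 8.12366e-12
  π_B·f_B = 0.26 × 3.07459e-08 = 7.99394e-09
  π_C·f_C = 0.26 × 0.0041072 = 0.00106787
  π_D·f_D = 0.15 × 0.00257859 = 0.000386789
Marginal: 8.12366e-12 + 7.99394e-09 + 0.00106787 + 0.000386789 = 0.00145467
So the posterior for Line C is 0.00106787 / 0.00145467 ≈ 0.734.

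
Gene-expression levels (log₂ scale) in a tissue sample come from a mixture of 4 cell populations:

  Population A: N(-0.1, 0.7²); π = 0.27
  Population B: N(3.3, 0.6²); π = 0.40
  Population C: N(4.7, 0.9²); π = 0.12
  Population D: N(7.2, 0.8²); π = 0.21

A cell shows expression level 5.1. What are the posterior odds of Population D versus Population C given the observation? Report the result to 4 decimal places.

0.0693

Only the two components matter; the odds are (P(Z=i) f_i(x)) / (P(Z=j) f_j(x)).
Evaluate each component's likelihood at the observed value:
  L_A = (1/(0.7·√(2π)))·exp(−(5.1−-0.1)²/(2·0.7²)) = 0.569918·exp(-27.59184) = 5.92693e-13
  L_B = (1/(0.6·√(2π)))·exp(−(5.1−3.3)²/(2·0.6²)) = 0.664904·exp(-4.50000) = 0.00738641
  L_C = (1/(0.9·√(2π)))·exp(−(5.1−4.7)²/(2·0.9²)) = 0.443269·exp(-0.09877) = 0.401582
  L_D = (1/(0.8·√(2π)))·exp(−(5.1−7.2)²/(2·0.8²)) = 0.498678·exp(-3.44531) = 0.0159052
0.0033401 / 0.0481898 ≈ 0.0693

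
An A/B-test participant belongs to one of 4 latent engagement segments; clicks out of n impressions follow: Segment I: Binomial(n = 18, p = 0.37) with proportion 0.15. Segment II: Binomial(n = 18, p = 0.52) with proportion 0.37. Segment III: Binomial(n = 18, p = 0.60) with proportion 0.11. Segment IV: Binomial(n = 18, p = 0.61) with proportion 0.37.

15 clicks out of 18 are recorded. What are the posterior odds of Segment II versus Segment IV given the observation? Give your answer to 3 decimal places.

Since P(k|x) ∝ π_k f_k(x), the posterior odds are π_i f_i(x) / (π_j f_j(x)).
Evaluate each component's likelihood at the observed value:
  f_I = C(18,15)·0.37^15·0.63^3 = 816·3.33446e-07·0.250047 = 6.80358e-05
  f_II = C(18,15)·0.52^15·0.48^3 = 816·5.49604e-05·0.110592 = 0.0049598
  f_III = C(18,15)·0.60^15·0.40^3 = 816·0.000470185·0.064 = 0.0245549
  f_IV = C(18,15)·0.61^15·0.39^3 = 816·0.000602487·0.059319 = 0.029163
Odds = (0.37/0.37) × (0.0049598/0.029163) = 1 × 0.170072 ≈ 0.170

0.170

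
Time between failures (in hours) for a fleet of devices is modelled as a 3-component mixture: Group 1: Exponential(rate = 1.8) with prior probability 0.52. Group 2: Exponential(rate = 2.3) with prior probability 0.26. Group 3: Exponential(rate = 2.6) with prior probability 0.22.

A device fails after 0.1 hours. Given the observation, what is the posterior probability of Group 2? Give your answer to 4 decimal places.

0.2798

Posterior ∝ prior × likelihood, so P(k | x) ∝ w_k f_k(x); normalise over all components.
Component likelihoods at x = 0.1 hours:
  f_1 = 1.8·e^(−1.8·0.1) = 1.8·e^(−0.1800) = 1.50349
  f_2 = 2.3·e^(−2.3·0.1) = 2.3·e^(−0.2300) = 1.82743
  f_3 = 2.6·e^(−2.6·0.1) = 2.6·e^(−0.2600) = 2.00473
Multiply by the mixture weights:
  w_1·f_1 = 0.52 × 1.50349 = 0.781813
  w_2·f_2 = 0.26 × 1.82743 = 0.475131
  w_3·f_3 = 0.22 × 2.00473 = 0.441042
Evidence: 0.781813 + 0.475131 + 0.441042 = 1.69799
Responsibility of Group 2: 0.475131 / 1.69799 ≈ 0.2798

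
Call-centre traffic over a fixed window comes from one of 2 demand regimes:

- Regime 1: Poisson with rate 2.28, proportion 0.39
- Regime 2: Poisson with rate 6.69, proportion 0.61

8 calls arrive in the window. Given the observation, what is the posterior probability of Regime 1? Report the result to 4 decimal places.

0.0095

Posterior ∝ prior × likelihood, so P(k | x) ∝ w_k f_k(x); normalise over all components.
Evaluate each component's likelihood at the observed value:
  f_1 = 0.00185254
  f_2 = 0.123725
Prior × likelihood for each component:
  w_1·f_1 = 0.39 × 0.00185254 = 0.000722489
  w_2·f_2 = 0.61 × 0.123725 = 0.0754724
Marginal: 0.000722489 + 0.0754724 = 0.0761949
P(Regime 1 | data) = 0.000722489 / 0.0761949 ≈ 0.0095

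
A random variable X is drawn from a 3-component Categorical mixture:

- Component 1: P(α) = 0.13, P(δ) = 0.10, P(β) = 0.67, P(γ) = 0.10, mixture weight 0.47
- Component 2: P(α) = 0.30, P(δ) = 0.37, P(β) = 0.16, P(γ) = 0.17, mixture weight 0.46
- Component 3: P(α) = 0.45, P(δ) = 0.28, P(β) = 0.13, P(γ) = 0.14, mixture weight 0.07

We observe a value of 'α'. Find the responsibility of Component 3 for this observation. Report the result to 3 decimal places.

Apply Bayes' rule: the posterior for each component is proportional to its prior times its likelihood at x.
Evaluate each component's likelihood at the observed value:
  L_1 = 0.13
  L_2 = 0.3
  L_3 = 0.45
Weight by the priors:
  π_1·L_1 = 0.47 × 0.13 = 0.0611
  π_2·L_2 = 0.46 × 0.3 = 0.138
  π_3·L_3 = 0.07 × 0.45 = 0.0315
Sum: 0.0611 + 0.138 + 0.0315 = 0.2306
P(Component 3 | the observation) ≈ 0.137

0.137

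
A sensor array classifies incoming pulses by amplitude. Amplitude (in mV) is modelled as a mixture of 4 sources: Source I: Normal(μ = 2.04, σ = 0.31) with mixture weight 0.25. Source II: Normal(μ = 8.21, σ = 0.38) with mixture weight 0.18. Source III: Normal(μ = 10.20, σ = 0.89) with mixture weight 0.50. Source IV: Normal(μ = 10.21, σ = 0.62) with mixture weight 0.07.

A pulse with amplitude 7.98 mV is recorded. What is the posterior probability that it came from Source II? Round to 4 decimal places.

0.9399

Posterior ∝ prior × likelihood, so P(k | x) ∝ π_k f_k(x); normalise over all components.
Component likelihoods at x = 7.98 mV:
  L_I = 2.41459e-80
  L_II = 0.87413
  L_III = 0.019973
  L_IV = 0.000998461
Prior × likelihood for each component:
  π_I·L_I = 0.25 × 2.41459e-80 = 6.03647e-81
  π_II·L_II = 0.18 × 0.87413 = 0.157343
  π_III·L_III = 0.50 × 0.019973 = 0.00998648
  π_IV·L_IV = 0.07 × 0.000998461 = 6.98923e-05
Denominator: 6.03647e-81 + 0.157343 + 0.00998648 + 6.98923e-05 = 0.1674
P(Source II | 7.98 mV) = 0.157343 / 0.1674 ≈ 0.9399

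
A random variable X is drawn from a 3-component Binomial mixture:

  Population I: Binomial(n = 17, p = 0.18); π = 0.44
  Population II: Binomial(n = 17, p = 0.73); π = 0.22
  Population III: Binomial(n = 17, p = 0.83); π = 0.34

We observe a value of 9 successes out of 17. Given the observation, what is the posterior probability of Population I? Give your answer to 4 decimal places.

0.0417

By Bayes' theorem, P(k | x) = π_k f_k(x) / Σ_j π_j f_j(x).
Evaluate each component's likelihood at the observed value:
  L_I = C(17,9)·0.18^9·0.82^8 = 24310·1.98359e-07·0.204414 = 0.000985708
  L_II = C(17,9)·0.73^9·0.27^8 = 24310·0.0588716·2.8243e-05 = 0.0404204
  L_III = C(17,9)·0.83^9·0.17^8 = 24310·0.18694·6.97576e-07 = 0.00317015
Unnormalised posteriors:
  π_I·L_I = 0.44 × 0.000985708 = 0.000433712
  π_II·L_II = 0.22 × 0.0404204 = 0.00889249
  π_III·L_III = 0.34 × 0.00317015 = 0.00107785
Sum: 0.000433712 + 0.00889249 + 0.00107785 = 0.0104041
So the posterior for Population I is 0.000433712 / 0.0104041 ≈ 0.0417.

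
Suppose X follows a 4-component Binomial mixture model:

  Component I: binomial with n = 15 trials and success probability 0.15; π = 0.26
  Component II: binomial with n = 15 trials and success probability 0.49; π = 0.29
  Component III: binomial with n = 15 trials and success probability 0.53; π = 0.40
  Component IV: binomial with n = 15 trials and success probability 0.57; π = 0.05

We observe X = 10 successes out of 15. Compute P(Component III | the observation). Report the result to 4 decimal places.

Posterior ∝ prior × likelihood, so P(k | x) ∝ π_k f_k(x); normalise over all components.
Component likelihoods at x = 10 successes out of 15:
  p_I = 7.68356e-06
  p_II = 0.0826736
  p_III = 0.120449
  p_IV = 0.159826
Multiply by the mixture weights:
  π_I·p_I = 0.26 × 7.68356e-06 = 1.99773e-06
  π_II·p_II = 0.29 × 0.0826736 = 0.0239754
  π_III·p_III = 0.40 × 0.120449 = 0.0481796
  π_IV·p_IV = 0.05 × 0.159826 = 0.00799128
Sum: 1.99773e-06 + 0.0239754 + 0.0481796 + 0.00799128 = 0.0801482
P(Component III | data) = 0.0481796 / 0.0801482 ≈ 0.6011

0.6011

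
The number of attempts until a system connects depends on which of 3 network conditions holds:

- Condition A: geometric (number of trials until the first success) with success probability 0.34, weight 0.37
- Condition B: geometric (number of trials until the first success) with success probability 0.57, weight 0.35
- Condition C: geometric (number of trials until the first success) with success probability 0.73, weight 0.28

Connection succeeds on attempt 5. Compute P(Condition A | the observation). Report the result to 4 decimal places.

P(component k | x) = P(Z=k)·f_k(x) / marginal(x), where marginal(x) = Σ_j P(Z=j)·f_j(x).
Evaluate each component's likelihood at the observed value:
  p_A = 0.34·(1−0.34)^4 = 0.34·0.189747 = 0.0645141
  p_B = 0.57·(1−0.57)^4 = 0.57·0.034188 = 0.0194872
  p_C = 0.73·(1−0.73)^4 = 0.73·0.00531441 = 0.00387952
Multiply by the mixture weights:
  P(Z=A)·p_A = 0.37 × 0.0645141 = 0.0238702
  P(Z=B)·p_B = 0.35 × 0.0194872 = 0.00682051
  P(Z=C)·p_C = 0.28 × 0.00387952 = 0.00108627
Evidence: 0.0238702 + 0.00682051 + 0.00108627 = 0.031777
So the posterior for Condition A is 0.0238702 / 0.031777 ≈ 0.7512.

0.7512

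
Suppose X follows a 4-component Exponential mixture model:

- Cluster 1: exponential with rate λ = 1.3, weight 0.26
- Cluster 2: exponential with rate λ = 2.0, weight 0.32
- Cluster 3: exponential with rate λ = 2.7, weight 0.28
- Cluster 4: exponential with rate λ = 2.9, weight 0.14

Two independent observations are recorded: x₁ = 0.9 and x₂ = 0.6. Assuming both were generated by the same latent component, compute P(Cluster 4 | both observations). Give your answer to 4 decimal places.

0.0859

By Bayes' theorem, P(k | x) = π_k f_k(x) / Σ_j π_j f_j(x).
Since both observations come from the same component, the likelihood for component k is f_k(x₁)·f_k(x₂).
  L_1 = [1.3·e^(−1.3·0.9) = 1.3·e^(−1.1700) = 0.403477] × [0.595928] = 0.240443
  L_2 = [2.0·e^(−2.0·0.9) = 2.0·e^(−1.8000) = 0.330598] × [0.602388] = 0.199148
  L_3 = [2.7·e^(−2.7·0.9) = 2.7·e^(−2.4300) = 0.237699] × [0.534326] = 0.127009
  L_4 = [2.9·e^(−2.9·0.9) = 2.9·e^(−2.6100) = 0.21325] × [0.509009] = 0.108546
Multiply by the mixture weights:
  π_1·L_1 = 0.26 × 0.240443 = 0.0625152
  π_2·L_2 = 0.32 × 0.199148 = 0.0637274
  π_3·L_3 = 0.28 × 0.127009 = 0.0355626
  π_4·L_4 = 0.14 × 0.108546 = 0.0151965
Evidence: 0.0625152 + 0.0637274 + 0.0355626 + 0.0151965 = 0.177002
Responsibility of Cluster 4: 0.0151965 / 0.177002 ≈ 0.0859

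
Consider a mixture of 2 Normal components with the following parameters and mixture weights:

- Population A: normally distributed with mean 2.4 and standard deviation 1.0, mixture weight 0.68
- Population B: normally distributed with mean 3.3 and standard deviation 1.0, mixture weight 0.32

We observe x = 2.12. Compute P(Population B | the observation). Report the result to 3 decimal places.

0.196

P(component k | x) = π_k·f_k(x) / marginal(x), where marginal(x) = Σ_j π_j·f_j(x).
Normal densities:
  f_A = 0.383606
  f_B = 0.198863
Unnormalised posteriors:
  π_A·f_A = 0.68 × 0.383606 = 0.260852
  π_B·f_B = 0.32 × 0.198863 = 0.0636362
Evidence: 0.260852 + 0.0636362 = 0.324488
P(Population B | data) ≈ 0.196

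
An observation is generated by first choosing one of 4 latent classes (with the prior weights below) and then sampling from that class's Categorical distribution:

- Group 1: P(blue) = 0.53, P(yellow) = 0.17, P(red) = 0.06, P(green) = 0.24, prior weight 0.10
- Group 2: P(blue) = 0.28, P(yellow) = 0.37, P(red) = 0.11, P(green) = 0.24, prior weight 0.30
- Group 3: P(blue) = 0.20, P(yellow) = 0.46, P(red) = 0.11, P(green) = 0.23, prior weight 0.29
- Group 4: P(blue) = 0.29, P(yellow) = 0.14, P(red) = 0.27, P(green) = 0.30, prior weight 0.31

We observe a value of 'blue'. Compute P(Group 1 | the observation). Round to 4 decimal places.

0.1860

By Bayes' theorem, P(k | x) = π_k f_k(x) / Σ_j π_j f_j(x).
Categorical probabilities:
  f_1 = 0.53
  f_2 = 0.28
  f_3 = 0.2
  f_4 = 0.29
Multiply by the mixture weights:
  π_1·f_1 = 0.10 × 0.53 = 0.053
  π_2·f_2 = 0.30 × 0.28 = 0.084
  π_3·f_3 = 0.29 × 0.2 = 0.058
  π_4·f_4 = 0.31 × 0.29 = 0.0899
Sum: 0.053 + 0.084 + 0.058 + 0.0899 = 0.2849
P(Group 1 | the observation) ≈ 0.1860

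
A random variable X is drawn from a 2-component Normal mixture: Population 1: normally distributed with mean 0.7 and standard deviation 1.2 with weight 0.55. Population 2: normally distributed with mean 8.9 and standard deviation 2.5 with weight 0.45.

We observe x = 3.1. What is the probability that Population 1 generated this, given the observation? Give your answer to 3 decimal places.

P(component k | x) = π_k·f_k(x) / marginal(x), where marginal(x) = Σ_j π_j·f_j(x).
Normal densities:
  p_1 = (1/(1.2·√(2π)))·exp(−(3.1−0.7)²/(2·1.2²)) = 0.332452·exp(-2.00000) = 0.0449925
  p_2 = (1/(2.5·√(2π)))·exp(−(3.1−8.9)²/(2·2.5²)) = 0.159577·exp(-2.69120) = 0.0108192
Unnormalised posteriors:
  π_1·p_1 = 0.55 × 0.0449925 = 0.0247459
  π_2·p_2 = 0.45 × 0.0108192 = 0.00486866
Denominator: 0.0247459 + 0.00486866 = 0.0296145
P(Population 1 | the observation) ≈ 0.836

0.836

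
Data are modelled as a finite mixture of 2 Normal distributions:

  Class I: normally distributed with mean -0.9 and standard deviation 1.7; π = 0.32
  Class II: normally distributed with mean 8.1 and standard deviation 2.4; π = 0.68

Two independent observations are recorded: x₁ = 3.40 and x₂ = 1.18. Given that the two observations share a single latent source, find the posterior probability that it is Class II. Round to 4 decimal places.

0.1128

By Bayes' theorem, P(k | x) = w_k f_k(x) / Σ_j w_j f_j(x).
Since both observations come from the same component, the likelihood for component k is f_k(x₁)·f_k(x₂).
  p_I = [(1/(1.7·√(2π)))·exp(−(3.40−-0.9)²/(2·1.7²)) = 0.234672·exp(-3.19896) = 0.00957568] × [0.111016] = 0.00106306
  p_II = [(1/(2.4·√(2π)))·exp(−(3.40−8.1)²/(2·2.4²)) = 0.166226·exp(-1.91753) = 0.02443] × [0.00260268] = 6.35836e-05
Unnormalised posteriors:
  w_I·p_I = 0.32 × 0.00106306 = 0.000340178
  w_II·p_II = 0.68 × 6.35836e-05 = 4.32369e-05
Marginal: 0.000340178 + 4.32369e-05 = 0.000383415
So the posterior for Class II is 4.32369e-05 / 0.000383415 ≈ 0.1128.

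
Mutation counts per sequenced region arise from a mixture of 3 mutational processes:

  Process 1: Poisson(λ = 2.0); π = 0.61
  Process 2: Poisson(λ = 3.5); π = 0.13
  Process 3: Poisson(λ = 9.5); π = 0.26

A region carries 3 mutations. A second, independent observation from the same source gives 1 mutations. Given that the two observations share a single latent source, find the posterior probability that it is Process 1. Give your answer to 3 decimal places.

Posterior ∝ prior × likelihood, so P(k | x) ∝ π_k f_k(x); normalise over all components.
Since both observations come from the same component, the likelihood for component k is f_k(x₁)·f_k(x₂).
  p_1 = [0.180447] × [0.270671] = 0.0488417
  p_2 = [0.215785] × [0.105691] = 0.0228065
  p_3 = [0.010696] × [0.000711092] = 7.60585e-06
Prior × likelihood for each component:
  π_1·p_1 = 0.61 × 0.0488417 = 0.0297934
  π_2·p_2 = 0.13 × 0.0228065 = 0.00296485
  π_3·p_3 = 0.26 × 7.60585e-06 = 1.97752e-06
Marginal: 0.0297934 + 0.00296485 + 1.97752e-06 = 0.0327603
So the posterior for Process 1 is 0.0297934 / 0.0327603 ≈ 0.909.

0.909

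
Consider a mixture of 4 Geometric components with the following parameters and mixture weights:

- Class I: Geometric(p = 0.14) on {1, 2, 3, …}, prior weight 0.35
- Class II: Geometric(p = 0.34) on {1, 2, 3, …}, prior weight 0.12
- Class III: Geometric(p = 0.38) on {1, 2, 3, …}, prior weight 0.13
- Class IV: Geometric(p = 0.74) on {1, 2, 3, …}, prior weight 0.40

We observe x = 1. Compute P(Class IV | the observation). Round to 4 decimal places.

0.6801

The responsibility of component k is w_k f_k(x) divided by Σ_j w_j f_j(x).
Geometric probabilities:
  f_I = 0.14
  f_II = 0.34
  f_III = 0.38
  f_IV = 0.74
Weight by the priors:
  w_I·f_I = 0.35 × 0.14 = 0.049
  w_II·f_II = 0.12 × 0.34 = 0.0408
  w_III·f_III = 0.13 × 0.38 = 0.0494
  w_IV·f_IV = 0.40 × 0.74 = 0.296
Normaliser: 0.049 + 0.0408 + 0.0494 + 0.296 = 0.4352
So the posterior for Class IV is 0.296 / 0.4352 ≈ 0.6801.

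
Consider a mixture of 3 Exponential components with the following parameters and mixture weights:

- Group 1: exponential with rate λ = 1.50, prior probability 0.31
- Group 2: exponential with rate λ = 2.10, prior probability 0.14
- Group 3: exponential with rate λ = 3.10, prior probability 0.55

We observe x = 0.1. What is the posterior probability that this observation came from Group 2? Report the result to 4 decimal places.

0.1262

The responsibility of component k is w_k f_k(x) divided by Σ_j w_j f_j(x).
Evaluate each component's likelihood at the observed value:
  L_1 = 1.50·e^(−1.50·0.1) = 1.50·e^(−0.1500) = 1.29106
  L_2 = 2.10·e^(−2.10·0.1) = 2.10·e^(−0.2100) = 1.70223
  L_3 = 3.10·e^(−3.10·0.1) = 3.10·e^(−0.3100) = 2.27369
Weight by the priors:
  w_1·L_1 = 0.31 × 1.29106 = 0.400229
  w_2·L_2 = 0.14 × 1.70223 = 0.238312
  w_3·L_3 = 0.55 × 2.27369 = 1.25053
Normaliser: 0.400229 + 0.238312 + 1.25053 = 1.88907
P(Group 2 | data) ≈ 0.1262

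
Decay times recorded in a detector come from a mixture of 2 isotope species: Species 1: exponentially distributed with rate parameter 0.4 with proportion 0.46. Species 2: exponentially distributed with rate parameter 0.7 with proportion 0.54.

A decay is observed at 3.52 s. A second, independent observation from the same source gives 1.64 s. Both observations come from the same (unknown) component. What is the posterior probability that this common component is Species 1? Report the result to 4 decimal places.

0.5667

Posterior ∝ prior × likelihood, so P(k | x) ∝ π_k f_k(x); normalise over all components.
Since both observations come from the same component, the likelihood for component k is f_k(x₁)·f_k(x₂).
  p_1 = [0.4·e^(−0.4·3.52) = 0.4·e^(−1.4080) = 0.0978528] × [0.207569] = 0.0203112
  p_2 = [0.7·e^(−0.7·3.52) = 0.7·e^(−2.4640) = 0.0595657] × [0.222089] = 0.0132289
Unnormalised posteriors:
  π_1·p_1 = 0.46 × 0.0203112 = 0.00934316
  π_2·p_2 = 0.54 × 0.0132289 = 0.00714362
Normaliser: 0.00934316 + 0.00714362 = 0.0164868
P(Species 1 | data) ≈ 0.5667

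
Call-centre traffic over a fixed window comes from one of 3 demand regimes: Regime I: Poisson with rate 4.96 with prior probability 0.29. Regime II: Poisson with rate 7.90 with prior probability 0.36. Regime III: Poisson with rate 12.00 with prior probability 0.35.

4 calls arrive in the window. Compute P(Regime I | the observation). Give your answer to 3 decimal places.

Posterior ∝ prior × likelihood, so P(k | x) ∝ π_k f_k(x); normalise over all components.
Component likelihoods at x = 4 calls:
  L_I = e^(−4.96)·4.96^4/4! = 0.176854
  L_II = e^(−7.90)·7.90^4/4! = 0.0601687
  L_III = e^(−12.00)·12.00^4/4! = 0.0053086
Unnormalised posteriors:
  π_I·L_I = 0.29 × 0.176854 = 0.0512877
  π_II·L_II = 0.36 × 0.0601687 = 0.0216607
  π_III·L_III = 0.35 × 0.0053086 = 0.00185801
Marginal: 0.0512877 + 0.0216607 + 0.00185801 = 0.0748064
So the posterior for Regime I is 0.0512877 / 0.0748064 ≈ 0.686.

0.686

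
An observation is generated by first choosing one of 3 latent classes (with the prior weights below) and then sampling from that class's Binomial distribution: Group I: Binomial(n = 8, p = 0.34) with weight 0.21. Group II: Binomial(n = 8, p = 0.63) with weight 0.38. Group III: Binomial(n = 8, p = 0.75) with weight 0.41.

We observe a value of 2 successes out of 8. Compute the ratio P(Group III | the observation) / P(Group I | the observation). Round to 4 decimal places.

Posterior odds = (P(Z=i) f_i(x)) / (P(Z=j) f_j(x)); the normalising sum cancels.
Binomial probabilities:
  f_I = C(8,2)·0.34^2·0.66^6 = 28·0.1156·0.082654 = 0.267534
  f_II = C(8,2)·0.63^2·0.37^6 = 28·0.3969·0.00256573 = 0.0285134
  f_III = C(8,2)·0.75^2·0.25^6 = 28·0.5625·0.000244141 = 0.00384521
Posterior odds = (P(Z=III)·f_III) / (P(Z=I)·f_I) = (0.41·0.00384521) / (0.21·0.267534) = 0.00157654 / 0.0561822 ≈ 0.0281

0.0281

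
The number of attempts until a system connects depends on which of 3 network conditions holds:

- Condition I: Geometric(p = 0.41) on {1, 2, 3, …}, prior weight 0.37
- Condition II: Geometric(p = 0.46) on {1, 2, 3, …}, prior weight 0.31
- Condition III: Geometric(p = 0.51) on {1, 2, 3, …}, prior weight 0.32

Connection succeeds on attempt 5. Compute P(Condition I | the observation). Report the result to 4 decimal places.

By Bayes' theorem, P(k | x) = π_k f_k(x) / Σ_j π_j f_j(x).
Component likelihoods at x = 5:
  p_I = 0.0496812
  p_II = 0.0391141
  p_III = 0.0294005
Prior × likelihood for each component:
  π_I·p_I = 0.37 × 0.0496812 = 0.018382
  π_II·p_II = 0.31 × 0.0391141 = 0.0121254
  π_III·p_III = 0.32 × 0.0294005 = 0.00940816
Normaliser: 0.018382 + 0.0121254 + 0.00940816 = 0.0399155
So the posterior for Condition I is 0.018382 / 0.0399155 ≈ 0.4605.

0.4605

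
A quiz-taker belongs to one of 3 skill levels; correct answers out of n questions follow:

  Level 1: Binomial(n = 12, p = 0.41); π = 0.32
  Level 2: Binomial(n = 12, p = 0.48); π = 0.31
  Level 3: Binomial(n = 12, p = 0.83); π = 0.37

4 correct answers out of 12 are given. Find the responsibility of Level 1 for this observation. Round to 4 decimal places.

0.6011

Posterior ∝ prior × likelihood, so P(k | x) ∝ π_k f_k(x); normalise over all components.
Component likelihoods at x = 4 correct answers out of 12:
  f_1 = C(12,4)·0.41^4·0.59^8 = 495·0.0282576·0.014683 = 0.205379
  f_2 = C(12,4)·0.48^4·0.52^8 = 495·0.0530842·0.00534597 = 0.140474
  f_3 = C(12,4)·0.83^4·0.17^8 = 495·0.474583·6.97576e-07 = 0.000163874
Weight by the priors:
  π_1·f_1 = 0.32 × 0.205379 = 0.0657214
  π_2·f_2 = 0.31 × 0.140474 = 0.043547
  π_3·f_3 = 0.37 × 0.000163874 = 6.06332e-05
Denominator: 0.0657214 + 0.043547 + 6.06332e-05 = 0.109329
P(Level 1 | 4 correct answers out of 12) ≈ 0.6011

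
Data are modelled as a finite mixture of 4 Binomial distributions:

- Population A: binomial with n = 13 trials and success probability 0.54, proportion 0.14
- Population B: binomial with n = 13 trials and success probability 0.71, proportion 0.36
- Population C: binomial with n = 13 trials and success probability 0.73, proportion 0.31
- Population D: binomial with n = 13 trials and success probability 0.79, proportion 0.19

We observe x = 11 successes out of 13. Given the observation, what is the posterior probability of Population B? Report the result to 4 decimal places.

0.3382

Posterior ∝ prior × likelihood, so P(k | x) ∝ π_k f_k(x); normalise over all components.
Evaluate each component's likelihood at the observed value:
  p_A = 0.0187906
  p_B = 0.151612
  p_C = 0.178391
  p_D = 0.257295
Prior × likelihood for each component:
  π_A·p_A = 0.14 × 0.0187906 = 0.00263069
  π_B·p_B = 0.36 × 0.151612 = 0.0545802
  π_C·p_C = 0.31 × 0.178391 = 0.0553013
  π_D·p_D = 0.19 × 0.257295 = 0.048886
Sum: 0.00263069 + 0.0545802 + 0.0553013 + 0.048886 = 0.161398
P(Population B | x) = 0.0545802 / 0.161398 ≈ 0.3382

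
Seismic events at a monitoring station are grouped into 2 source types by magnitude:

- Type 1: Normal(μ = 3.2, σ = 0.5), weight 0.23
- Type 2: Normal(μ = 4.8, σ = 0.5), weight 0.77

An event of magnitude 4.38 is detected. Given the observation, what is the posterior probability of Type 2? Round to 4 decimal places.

0.9744

The responsibility of component k is P(Z=k) f_k(x) divided by Σ_j P(Z=j) f_j(x).
Normal densities:
  L_1 = (1/(0.5·√(2π)))·exp(−(4.38−3.2)²/(2·0.5²)) = 0.797885·exp(-2.78480) = 0.0492625
  L_2 = (1/(0.5·√(2π)))·exp(−(4.38−4.8)²/(2·0.5²)) = 0.797885·exp(-0.35280) = 0.560688
Unnormalised posteriors:
  P(Z=1)·L_1 = 0.23 × 0.0492625 = 0.0113304
  P(Z=2)·L_2 = 0.77 × 0.560688 = 0.431729
Evidence: 0.0113304 + 0.431729 = 0.44306
P(Type 2 | data) ≈ 0.9744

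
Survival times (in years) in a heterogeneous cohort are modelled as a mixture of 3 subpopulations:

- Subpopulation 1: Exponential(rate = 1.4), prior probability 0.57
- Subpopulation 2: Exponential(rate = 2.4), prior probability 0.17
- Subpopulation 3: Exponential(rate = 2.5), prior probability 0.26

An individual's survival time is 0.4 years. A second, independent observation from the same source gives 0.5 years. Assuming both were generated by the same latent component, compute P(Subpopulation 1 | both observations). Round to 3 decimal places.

0.527

P(component k | x) = w_k·f_k(x) / marginal(x), where marginal(x) = Σ_j w_j·f_j(x).
Since both observations come from the same component, the likelihood for component k is f_k(x₁)·f_k(x₂).
  L_1 = [1.4·e^(−1.4·0.4) = 1.4·e^(−0.5600) = 0.799693] × [0.695219] = 0.555962
  L_2 = [2.4·e^(−2.4·0.4) = 2.4·e^(−0.9600) = 0.918943] × [0.722866] = 0.664273
  L_3 = [2.5·e^(−2.5·0.4) = 2.5·e^(−1.0000) = 0.919699] × [0.716262] = 0.658745
Multiply by the mixture weights:
  w_1·L_1 = 0.57 × 0.555962 = 0.316898
  w_2·L_2 = 0.17 × 0.664273 = 0.112926
  w_3·L_3 = 0.26 × 0.658745 = 0.171274
Sum: 0.316898 + 0.112926 + 0.171274 = 0.601098
So the posterior for Subpopulation 1 is 0.316898 / 0.601098 ≈ 0.527.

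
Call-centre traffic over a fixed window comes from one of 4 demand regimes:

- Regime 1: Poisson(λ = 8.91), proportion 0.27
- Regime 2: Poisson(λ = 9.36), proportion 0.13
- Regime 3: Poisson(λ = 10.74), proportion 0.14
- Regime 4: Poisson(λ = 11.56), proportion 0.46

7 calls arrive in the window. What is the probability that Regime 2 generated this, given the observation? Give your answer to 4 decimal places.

0.1744

The responsibility of component k is P(Z=k) f_k(x) divided by Σ_j P(Z=j) f_j(x).
Poisson probabilities:
  L_1 = e^(−8.91)·8.91^7/7! = 0.11944
  L_2 = e^(−9.36)·9.36^7/7! = 0.107524
  L_3 = e^(−10.74)·10.74^7/7! = 0.0708397
  L_4 = e^(−11.56)·11.56^7/7! = 0.0522192
Unnormalised posteriors:
  P(Z=1)·L_1 = 0.27 × 0.11944 = 0.0322488
  P(Z=2)·L_2 = 0.13 × 0.107524 = 0.0139781
  P(Z=3)·L_3 = 0.14 × 0.0708397 = 0.00991756
  P(Z=4)·L_4 = 0.46 × 0.0522192 = 0.0240208
Evidence: 0.0322488 + 0.0139781 + 0.00991756 + 0.0240208 = 0.0801652
Responsibility of Regime 2: 0.0139781 / 0.0801652 ≈ 0.1744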